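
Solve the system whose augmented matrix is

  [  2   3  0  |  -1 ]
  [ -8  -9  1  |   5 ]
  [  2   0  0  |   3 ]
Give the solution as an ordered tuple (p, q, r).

r1 ← 1/2·r1
  [  1  3/2  0  |  -1/2 ]
  [ -8   -9  1  |     5 ]
  [  2    0  0  |     3 ]
r2 ← r2 + 8·r1
  [ 1  3/2  0  |  -1/2 ]
  [ 0    3  1  |     1 ]
  [ 2    0  0  |     3 ]
r3 ← r3 − 2·r1
  [ 1  3/2  0  |  -1/2 ]
  [ 0    3  1  |     1 ]
  [ 0   -3  0  |     4 ]
r2 ← 1/3·r2
  [ 1  3/2    0  |  -1/2 ]
  [ 0    1  1/3  |   1/3 ]
  [ 0   -3    0  |     4 ]
r3 ← r3 + 3·r2
  [ 1  3/2    0  |  -1/2 ]
  [ 0    1  1/3  |   1/3 ]
  [ 0    0    1  |     5 ]
r2 ← r2 − 1/3·r3
  [ 1  3/2  0  |  -1/2 ]
  [ 0    1  0  |  -4/3 ]
  [ 0    0  1  |     5 ]
r1 ← r1 − 3/2·r2
  [ 1  0  0  |   3/2 ]
  [ 0  1  0  |  -4/3 ]
  [ 0  0  1  |     5 ]
Reading off the last column: p = 3/2, q = -4/3, r = 5.

(3/2, -4/3, 5)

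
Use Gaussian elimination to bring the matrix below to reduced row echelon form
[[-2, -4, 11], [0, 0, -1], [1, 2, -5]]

R1 := -1/2·R1
  [ 1  2  -11/2 ]
  [ 0  0     -1 ]
  [ 1  2     -5 ]
R3 := R3 − R1
  [ 1  2  -11/2 ]
  [ 0  0     -1 ]
  [ 0  0    1/2 ]
R2 := -1·R2
  [ 1  2  -11/2 ]
  [ 0  0      1 ]
  [ 0  0    1/2 ]
R3 := R3 − 1/2·R2
  [ 1  2  -11/2 ]
  [ 0  0      1 ]
  [ 0  0      0 ]
R1 := R1 + 11/2·R2
  [ 1  2  0 ]
  [ 0  0  1 ]
  [ 0  0  0 ]

[[1, 2, 0], [0, 0, 1], [0, 0, 0]]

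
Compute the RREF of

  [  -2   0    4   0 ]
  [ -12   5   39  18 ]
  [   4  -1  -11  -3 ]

Multiply r1 by -1/2.
  [   1   0   -2   0 ]
  [ -12   5   39  18 ]
  [   4  -1  -11  -3 ]
Add 12 times r1 to r2.
  [ 1   0   -2   0 ]
  [ 0   5   15  18 ]
  [ 4  -1  -11  -3 ]
Subtract 4 times r1 from r3.
  [ 1   0  -2   0 ]
  [ 0   5  15  18 ]
  [ 0  -1  -3  -3 ]
Multiply r2 by 1/5.
  [ 1   0  -2     0 ]
  [ 0   1   3  18/5 ]
  [ 0  -1  -3    -3 ]
Add r2 to r3.
  [ 1  0  -2     0 ]
  [ 0  1   3  18/5 ]
  [ 0  0   0   3/5 ]
Multiply r3 by 5/3.
  [ 1  0  -2     0 ]
  [ 0  1   3  18/5 ]
  [ 0  0   0     1 ]
Subtract 18/5 times r3 from r2.
  [ 1  0  -2  0 ]
  [ 0  1   3  0 ]
  [ 0  0   0  1 ]

[[1, 0, -2, 0], [0, 1, 3, 0], [0, 0, 0, 1]]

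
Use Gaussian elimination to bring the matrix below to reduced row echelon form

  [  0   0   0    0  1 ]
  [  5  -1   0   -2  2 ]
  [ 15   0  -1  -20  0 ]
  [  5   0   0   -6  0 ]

[[1, 0, 0, -6/5, 0], [0, 1, 0, -4, 0], [0, 0, 1, 2, 0], [0, 0, 0, 0, 1]]

r1 <-> r2
r1 := 1/5·r1
r3 := r3 − 15·r1
r4 := r4 − 5·r1
r2 <-> r3
r2 := 1/3·r2
r4 := r4 − r2
r3 <-> r4
r3 := 3·r3
r2 := r2 + 2·r4
r1 := r1 − 2/5·r4
r2 := r2 + 1/3·r3
r1 := r1 + 1/5·r2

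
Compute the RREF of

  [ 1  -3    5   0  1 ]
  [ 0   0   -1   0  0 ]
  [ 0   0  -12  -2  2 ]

[[1, -3, 0, 0, 1], [0, 0, 1, 0, 0], [0, 0, 0, 1, -1]]

R2 → -1·R2
  [ 1  -3    5   0  1 ]
  [ 0   0    1   0  0 ]
  [ 0   0  -12  -2  2 ]
R3 → R3 + 12·R2
  [ 1  -3  5   0  1 ]
  [ 0   0  1   0  0 ]
  [ 0   0  0  -2  2 ]
R3 → -1/2·R3
  [ 1  -3  5  0   1 ]
  [ 0   0  1  0   0 ]
  [ 0   0  0  1  -1 ]
R1 → R1 − 5·R2
  [ 1  -3  0  0   1 ]
  [ 0   0  1  0   0 ]
  [ 0   0  0  1  -1 ]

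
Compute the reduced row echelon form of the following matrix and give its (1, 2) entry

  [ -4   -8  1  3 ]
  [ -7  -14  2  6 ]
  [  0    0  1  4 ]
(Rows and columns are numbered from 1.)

2

R1 ← -1/4·R1
  [  1    2  -1/4  -3/4 ]
  [ -7  -14     2     6 ]
  [  0    0     1     4 ]
R2 ← R2 + 7·R1
  [ 1  2  -1/4  -3/4 ]
  [ 0  0   1/4   3/4 ]
  [ 0  0     1     4 ]
R2 ← 4·R2
  [ 1  2  -1/4  -3/4 ]
  [ 0  0     1     3 ]
  [ 0  0     1     4 ]
R3 ← R3 − R2
  [ 1  2  -1/4  -3/4 ]
  [ 0  0     1     3 ]
  [ 0  0     0     1 ]
R2 ← R2 − 3·R3
  [ 1  2  -1/4  -3/4 ]
  [ 0  0     1     0 ]
  [ 0  0     0     1 ]
R1 ← R1 + 3/4·R3
  [ 1  2  -1/4  0 ]
  [ 0  0     1  0 ]
  [ 0  0     0  1 ]
R1 ← R1 + 1/4·R2
  [ 1  2  0  0 ]
  [ 0  0  1  0 ]
  [ 0  0  0  1 ]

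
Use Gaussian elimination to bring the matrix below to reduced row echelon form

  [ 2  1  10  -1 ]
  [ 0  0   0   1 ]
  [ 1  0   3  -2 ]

ρ1 -> 1/2·ρ1
  [ 1  1/2  5  -1/2 ]
  [ 0    0  0     1 ]
  [ 1    0  3    -2 ]
ρ3 -> ρ3 − ρ1
  [ 1   1/2   5  -1/2 ]
  [ 0     0   0     1 ]
  [ 0  -1/2  -2  -3/2 ]
ρ2 ↔ ρ3
  [ 1   1/2   5  -1/2 ]
  [ 0  -1/2  -2  -3/2 ]
  [ 0     0   0     1 ]
ρ2 -> -2·ρ2
  [ 1  1/2  5  -1/2 ]
  [ 0    1  4     3 ]
  [ 0    0  0     1 ]
ρ2 -> ρ2 − 3·ρ3
  [ 1  1/2  5  -1/2 ]
  [ 0    1  4     0 ]
  [ 0    0  0     1 ]
ρ1 -> ρ1 + 1/2·ρ3
  [ 1  1/2  5  0 ]
  [ 0    1  4  0 ]
  [ 0    0  0  1 ]
ρ1 -> ρ1 − 1/2·ρ2
  [ 1  0  3  0 ]
  [ 0  1  4  0 ]
  [ 0  0  0  1 ]

[[1, 0, 3, 0], [0, 1, 4, 0], [0, 0, 0, 1]]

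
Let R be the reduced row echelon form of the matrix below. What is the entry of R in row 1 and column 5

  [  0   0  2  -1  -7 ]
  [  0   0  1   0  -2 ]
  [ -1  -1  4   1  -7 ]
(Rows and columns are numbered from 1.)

2

R1 <=> R3
  [ -1  -1  4   1  -7 ]
  [  0   0  1   0  -2 ]
  [  0   0  2  -1  -7 ]
R1 -> -1·R1
  [ 1  1  -4  -1   7 ]
  [ 0  0   1   0  -2 ]
  [ 0  0   2  -1  -7 ]
R3 -> R3 − 2·R2
  [ 1  1  -4  -1   7 ]
  [ 0  0   1   0  -2 ]
  [ 0  0   0  -1  -3 ]
R3 -> -1·R3
  [ 1  1  -4  -1   7 ]
  [ 0  0   1   0  -2 ]
  [ 0  0   0   1   3 ]
R1 -> R1 + R3
  [ 1  1  -4  0  10 ]
  [ 0  0   1  0  -2 ]
  [ 0  0   0  1   3 ]
R1 -> R1 + 4·R2
  [ 1  1  0  0   2 ]
  [ 0  0  1  0  -2 ]
  [ 0  0  0  1   3 ]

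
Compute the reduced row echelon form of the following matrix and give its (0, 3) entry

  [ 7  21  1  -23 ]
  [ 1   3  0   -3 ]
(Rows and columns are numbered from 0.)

Multiply R1 by 1/7.
  [ 1  3  1/7  -23/7 ]
  [ 1  3    0     -3 ]
Subtract R1 from R2.
  [ 1  3   1/7  -23/7 ]
  [ 0  0  -1/7    2/7 ]
Multiply R2 by -7.
  [ 1  3  1/7  -23/7 ]
  [ 0  0    1     -2 ]
Subtract 1/7 times R2 from R1.
  [ 1  3  0  -3 ]
  [ 0  0  1  -2 ]

-3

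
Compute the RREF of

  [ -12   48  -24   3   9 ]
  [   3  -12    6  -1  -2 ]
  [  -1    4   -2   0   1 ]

Multiply R1 by -1/12.
  [  1   -4   2  -1/4  -3/4 ]
  [  3  -12   6    -1    -2 ]
  [ -1    4  -2     0     1 ]
Subtract 3 times R1 from R2.
  [  1  -4   2  -1/4  -3/4 ]
  [  0   0   0  -1/4   1/4 ]
  [ -1   4  -2     0     1 ]
Add R1 to R3.
  [ 1  -4  2  -1/4  -3/4 ]
  [ 0   0  0  -1/4   1/4 ]
  [ 0   0  0  -1/4   1/4 ]
Multiply R2 by -4.
  [ 1  -4  2  -1/4  -3/4 ]
  [ 0   0  0     1    -1 ]
  [ 0   0  0  -1/4   1/4 ]
Add 1/4 times R2 to R3.
  [ 1  -4  2  -1/4  -3/4 ]
  [ 0   0  0     1    -1 ]
  [ 0   0  0     0     0 ]
Add 1/4 times R2 to R1.
  [ 1  -4  2  0  -1 ]
  [ 0   0  0  1  -1 ]
  [ 0   0  0  0   0 ]

[[1, -4, 2, 0, -1], [0, 0, 0, 1, -1], [0, 0, 0, 0, 0]]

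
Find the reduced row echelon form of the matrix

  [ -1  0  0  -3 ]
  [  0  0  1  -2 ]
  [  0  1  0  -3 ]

[[1, 0, 0, 3], [0, 1, 0, -3], [0, 0, 1, -2]]

R1 ← -1·R1
R2 <=> R3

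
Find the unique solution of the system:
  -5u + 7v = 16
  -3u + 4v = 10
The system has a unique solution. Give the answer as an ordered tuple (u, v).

Form the augmented matrix and row-reduce:
  [ -5  7  |  16 ]
  [ -3  4  |  10 ]
R1 := -1/5·R1
  [  1  -7/5  |  -16/5 ]
  [ -3     4  |     10 ]
R2 := R2 + 3·R1
  [ 1  -7/5  |  -16/5 ]
  [ 0  -1/5  |    2/5 ]
R2 := -5·R2
  [ 1  -7/5  |  -16/5 ]
  [ 0     1  |     -2 ]
R1 := R1 + 7/5·R2
  [ 1  0  |  -6 ]
  [ 0  1  |  -2 ]
Reading off the last column: u = -6, v = -2.

(-6, -2)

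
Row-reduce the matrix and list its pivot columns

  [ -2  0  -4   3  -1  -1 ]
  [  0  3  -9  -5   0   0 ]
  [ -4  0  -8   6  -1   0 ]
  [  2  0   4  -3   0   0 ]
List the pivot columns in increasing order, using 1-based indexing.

1, 2, 5, 6

r1 := -1/2·r1
  [  1  0   2  -3/2  1/2  1/2 ]
  [  0  3  -9    -5    0    0 ]
  [ -4  0  -8     6   -1    0 ]
  [  2  0   4    -3    0    0 ]
r3 := r3 + 4·r1
  [ 1  0   2  -3/2  1/2  1/2 ]
  [ 0  3  -9    -5    0    0 ]
  [ 0  0   0     0    1    2 ]
  [ 2  0   4    -3    0    0 ]
r4 := r4 − 2·r1
  [ 1  0   2  -3/2  1/2  1/2 ]
  [ 0  3  -9    -5    0    0 ]
  [ 0  0   0     0    1    2 ]
  [ 0  0   0     0   -1   -1 ]
r2 := 1/3·r2
  [ 1  0   2  -3/2  1/2  1/2 ]
  [ 0  1  -3  -5/3    0    0 ]
  [ 0  0   0     0    1    2 ]
  [ 0  0   0     0   -1   -1 ]
r4 := r4 + r3
  [ 1  0   2  -3/2  1/2  1/2 ]
  [ 0  1  -3  -5/3    0    0 ]
  [ 0  0   0     0    1    2 ]
  [ 0  0   0     0    0    1 ]
r3 := r3 − 2·r4
  [ 1  0   2  -3/2  1/2  1/2 ]
  [ 0  1  -3  -5/3    0    0 ]
  [ 0  0   0     0    1    0 ]
  [ 0  0   0     0    0    1 ]
r1 := r1 − 1/2·r4
  [ 1  0   2  -3/2  1/2  0 ]
  [ 0  1  -3  -5/3    0  0 ]
  [ 0  0   0     0    1  0 ]
  [ 0  0   0     0    0  1 ]
r1 := r1 − 1/2·r3
  [ 1  0   2  -3/2  0  0 ]
  [ 0  1  -3  -5/3  0  0 ]
  [ 0  0   0     0  1  0 ]
  [ 0  0   0     0  0  1 ]
Pivot columns are the columns containing a leading 1.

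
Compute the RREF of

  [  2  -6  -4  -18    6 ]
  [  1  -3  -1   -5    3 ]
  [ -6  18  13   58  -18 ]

R1 -> 1/2·R1
  [  1  -3  -2  -9    3 ]
  [  1  -3  -1  -5    3 ]
  [ -6  18  13  58  -18 ]
R2 -> R2 − R1
  [  1  -3  -2  -9    3 ]
  [  0   0   1   4    0 ]
  [ -6  18  13  58  -18 ]
R3 -> R3 + 6·R1
  [ 1  -3  -2  -9  3 ]
  [ 0   0   1   4  0 ]
  [ 0   0   1   4  0 ]
R3 -> R3 − R2
  [ 1  -3  -2  -9  3 ]
  [ 0   0   1   4  0 ]
  [ 0   0   0   0  0 ]
R1 -> R1 + 2·R2
  [ 1  -3  0  -1  3 ]
  [ 0   0  1   4  0 ]
  [ 0   0  0   0  0 ]

[[1, -3, 0, -1, 3], [0, 0, 1, 4, 0], [0, 0, 0, 0, 0]]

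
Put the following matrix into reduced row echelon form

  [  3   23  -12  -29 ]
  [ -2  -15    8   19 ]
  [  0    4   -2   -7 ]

ρ1 -> 1/3·ρ1
ρ2 -> ρ2 + 2·ρ1
ρ2 -> 3·ρ2
ρ3 -> ρ3 − 4·ρ2
ρ3 -> -1/2·ρ3
ρ1 -> ρ1 + 4·ρ3
ρ1 -> ρ1 − 23/3·ρ2

[[1, 0, 0, 4], [0, 1, 0, -1], [0, 0, 1, 3/2]]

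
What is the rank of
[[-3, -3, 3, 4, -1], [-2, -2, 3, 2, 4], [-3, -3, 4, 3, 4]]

rank = 3

R1 → -1/3·R1
R2 → R2 + 2·R1
R3 → R3 + 3·R1
R3 → R3 − R2
R3 → -3·R3
R2 → R2 + 2/3·R3
R1 → R1 + 4/3·R3
R1 → R1 + R2
The reduced form has 3 nonzero rows.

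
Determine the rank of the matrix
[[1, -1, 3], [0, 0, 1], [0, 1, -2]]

Swap r2 and r3.
Add 2 times r3 to r2.
Subtract 3 times r3 from r1.
Add r2 to r1.
The reduced form has 3 nonzero rows.

rank = 3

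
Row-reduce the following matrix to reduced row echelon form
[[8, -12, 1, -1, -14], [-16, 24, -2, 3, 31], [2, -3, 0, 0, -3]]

R1 ← 1/8·R1
R2 ← R2 + 16·R1
R3 ← R3 − 2·R1
R2 <=> R3
R2 ← -4·R2
R2 ← R2 + R3
R1 ← R1 + 1/8·R3
R1 ← R1 − 1/8·R2

[[1, -3/2, 0, 0, -3/2], [0, 0, 1, 0, 1], [0, 0, 0, 1, 3]]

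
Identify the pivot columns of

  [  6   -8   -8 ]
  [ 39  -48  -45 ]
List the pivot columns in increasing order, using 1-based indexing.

r1 -> 1/6·r1
  [  1  -4/3  -4/3 ]
  [ 39   -48   -45 ]
r2 -> r2 − 39·r1
  [ 1  -4/3  -4/3 ]
  [ 0     4     7 ]
r2 -> 1/4·r2
  [ 1  -4/3  -4/3 ]
  [ 0     1   7/4 ]
r1 -> r1 + 4/3·r2
  [ 1  0    1 ]
  [ 0  1  7/4 ]
Pivot columns are the columns containing a leading 1.

1, 2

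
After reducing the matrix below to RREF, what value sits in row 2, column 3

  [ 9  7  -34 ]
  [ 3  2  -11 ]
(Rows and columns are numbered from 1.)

Multiply r1 by 1/9.
  [ 1  7/9  -34/9 ]
  [ 3    2    -11 ]
Subtract 3 times r1 from r2.
  [ 1   7/9  -34/9 ]
  [ 0  -1/3    1/3 ]
Multiply r2 by -3.
  [ 1  7/9  -34/9 ]
  [ 0    1     -1 ]
Subtract 7/9 times r2 from r1.
  [ 1  0  -3 ]
  [ 0  1  -1 ]

-1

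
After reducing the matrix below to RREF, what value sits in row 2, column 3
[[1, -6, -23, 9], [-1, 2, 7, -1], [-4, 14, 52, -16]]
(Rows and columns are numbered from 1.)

4

R2 -> R2 + R1
  [  1  -6  -23    9 ]
  [  0  -4  -16    8 ]
  [ -4  14   52  -16 ]
R3 -> R3 + 4·R1
  [ 1   -6  -23   9 ]
  [ 0   -4  -16   8 ]
  [ 0  -10  -40  20 ]
R2 -> -1/4·R2
  [ 1   -6  -23   9 ]
  [ 0    1    4  -2 ]
  [ 0  -10  -40  20 ]
R3 -> R3 + 10·R2
  [ 1  -6  -23   9 ]
  [ 0   1    4  -2 ]
  [ 0   0    0   0 ]
R1 -> R1 + 6·R2
  [ 1  0  1  -3 ]
  [ 0  1  4  -2 ]
  [ 0  0  0   0 ]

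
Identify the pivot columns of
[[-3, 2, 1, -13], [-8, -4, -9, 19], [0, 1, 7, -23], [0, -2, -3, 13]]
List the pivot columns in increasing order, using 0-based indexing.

0, 1, 2

R1 → -1/3·R1
  [  1  -2/3  -1/3  13/3 ]
  [ -8    -4    -9    19 ]
  [  0     1     7   -23 ]
  [  0    -2    -3    13 ]
R2 → R2 + 8·R1
  [ 1   -2/3   -1/3   13/3 ]
  [ 0  -28/3  -35/3  161/3 ]
  [ 0      1      7    -23 ]
  [ 0     -2     -3     13 ]
R2 → -3/28·R2
  [ 1  -2/3  -1/3   13/3 ]
  [ 0     1   5/4  -23/4 ]
  [ 0     1     7    -23 ]
  [ 0    -2    -3     13 ]
R3 → R3 − R2
  [ 1  -2/3  -1/3   13/3 ]
  [ 0     1   5/4  -23/4 ]
  [ 0     0  23/4  -69/4 ]
  [ 0    -2    -3     13 ]
R4 → R4 + 2·R2
  [ 1  -2/3  -1/3   13/3 ]
  [ 0     1   5/4  -23/4 ]
  [ 0     0  23/4  -69/4 ]
  [ 0     0  -1/2    3/2 ]
R3 → 4/23·R3
  [ 1  -2/3  -1/3   13/3 ]
  [ 0     1   5/4  -23/4 ]
  [ 0     0     1     -3 ]
  [ 0     0  -1/2    3/2 ]
R4 → R4 + 1/2·R3
  [ 1  -2/3  -1/3   13/3 ]
  [ 0     1   5/4  -23/4 ]
  [ 0     0     1     -3 ]
  [ 0     0     0      0 ]
R2 → R2 − 5/4·R3
  [ 1  -2/3  -1/3  13/3 ]
  [ 0     1     0    -2 ]
  [ 0     0     1    -3 ]
  [ 0     0     0     0 ]
R1 → R1 + 1/3·R3
  [ 1  -2/3  0  10/3 ]
  [ 0     1  0    -2 ]
  [ 0     0  1    -3 ]
  [ 0     0  0     0 ]
R1 → R1 + 2/3·R2
  [ 1  0  0   2 ]
  [ 0  1  0  -2 ]
  [ 0  0  1  -3 ]
  [ 0  0  0   0 ]
Pivot columns are the columns containing a leading 1.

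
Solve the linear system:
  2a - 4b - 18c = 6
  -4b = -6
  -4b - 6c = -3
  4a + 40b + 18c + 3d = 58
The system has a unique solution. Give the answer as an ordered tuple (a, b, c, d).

(3/2, 3/2, -1/2, 1/3)

Form the augmented matrix and row-reduce:
  [ 2  -4  -18  0  |   6 ]
  [ 0  -4    0  0  |  -6 ]
  [ 0  -4   -6  0  |  -3 ]
  [ 4  40   18  3  |  58 ]
R1 → 1/2·R1
  [ 1  -2  -9  0  |   3 ]
  [ 0  -4   0  0  |  -6 ]
  [ 0  -4  -6  0  |  -3 ]
  [ 4  40  18  3  |  58 ]
R4 → R4 − 4·R1
  [ 1  -2  -9  0  |   3 ]
  [ 0  -4   0  0  |  -6 ]
  [ 0  -4  -6  0  |  -3 ]
  [ 0  48  54  3  |  46 ]
R2 → -1/4·R2
  [ 1  -2  -9  0  |    3 ]
  [ 0   1   0  0  |  3/2 ]
  [ 0  -4  -6  0  |   -3 ]
  [ 0  48  54  3  |   46 ]
R3 → R3 + 4·R2
  [ 1  -2  -9  0  |    3 ]
  [ 0   1   0  0  |  3/2 ]
  [ 0   0  -6  0  |    3 ]
  [ 0  48  54  3  |   46 ]
R4 → R4 − 48·R2
  [ 1  -2  -9  0  |    3 ]
  [ 0   1   0  0  |  3/2 ]
  [ 0   0  -6  0  |    3 ]
  [ 0   0  54  3  |  -26 ]
R3 → -1/6·R3
  [ 1  -2  -9  0  |     3 ]
  [ 0   1   0  0  |   3/2 ]
  [ 0   0   1  0  |  -1/2 ]
  [ 0   0  54  3  |   -26 ]
R4 → R4 − 54·R3
  [ 1  -2  -9  0  |     3 ]
  [ 0   1   0  0  |   3/2 ]
  [ 0   0   1  0  |  -1/2 ]
  [ 0   0   0  3  |     1 ]
R4 → 1/3·R4
  [ 1  -2  -9  0  |     3 ]
  [ 0   1   0  0  |   3/2 ]
  [ 0   0   1  0  |  -1/2 ]
  [ 0   0   0  1  |   1/3 ]
R1 → R1 + 9·R3
  [ 1  -2  0  0  |  -3/2 ]
  [ 0   1  0  0  |   3/2 ]
  [ 0   0  1  0  |  -1/2 ]
  [ 0   0  0  1  |   1/3 ]
R1 → R1 + 2·R2
  [ 1  0  0  0  |   3/2 ]
  [ 0  1  0  0  |   3/2 ]
  [ 0  0  1  0  |  -1/2 ]
  [ 0  0  0  1  |   1/3 ]
Reading off the last column: a = 3/2, b = 3/2, c = -1/2, d = 1/3.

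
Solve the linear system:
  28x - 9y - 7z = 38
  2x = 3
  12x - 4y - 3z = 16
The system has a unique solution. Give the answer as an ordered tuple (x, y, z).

Form the augmented matrix and row-reduce:
  [ 28  -9  -7  |  38 ]
  [  2   0   0  |   3 ]
  [ 12  -4  -3  |  16 ]
ρ1 := 1/28·ρ1
  [  1  -9/28  -1/4  |  19/14 ]
  [  2      0     0  |      3 ]
  [ 12     -4    -3  |     16 ]
ρ2 := ρ2 − 2·ρ1
  [  1  -9/28  -1/4  |  19/14 ]
  [  0   9/14   1/2  |    2/7 ]
  [ 12     -4    -3  |     16 ]
ρ3 := ρ3 − 12·ρ1
  [ 1  -9/28  -1/4  |  19/14 ]
  [ 0   9/14   1/2  |    2/7 ]
  [ 0   -1/7     0  |   -2/7 ]
ρ2 := 14/9·ρ2
  [ 1  -9/28  -1/4  |  19/14 ]
  [ 0      1   7/9  |    4/9 ]
  [ 0   -1/7     0  |   -2/7 ]
ρ3 := ρ3 + 1/7·ρ2
  [ 1  -9/28  -1/4  |  19/14 ]
  [ 0      1   7/9  |    4/9 ]
  [ 0      0   1/9  |   -2/9 ]
ρ3 := 9·ρ3
  [ 1  -9/28  -1/4  |  19/14 ]
  [ 0      1   7/9  |    4/9 ]
  [ 0      0     1  |     -2 ]
ρ2 := ρ2 − 7/9·ρ3
  [ 1  -9/28  -1/4  |  19/14 ]
  [ 0      1     0  |      2 ]
  [ 0      0     1  |     -2 ]
ρ1 := ρ1 + 1/4·ρ3
  [ 1  -9/28  0  |  6/7 ]
  [ 0      1  0  |    2 ]
  [ 0      0  1  |   -2 ]
ρ1 := ρ1 + 9/28·ρ2
  [ 1  0  0  |  3/2 ]
  [ 0  1  0  |    2 ]
  [ 0  0  1  |   -2 ]
Reading off the last column: x = 3/2, y = 2, z = -2.

(3/2, 2, -2)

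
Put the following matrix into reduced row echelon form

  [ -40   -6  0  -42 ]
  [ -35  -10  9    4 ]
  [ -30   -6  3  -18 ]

[[1, 0, 0, 6/5], [0, 1, 0, -1], [0, 0, 1, 4]]

Multiply R1 by -1/40.
  [   1  3/20  0  21/20 ]
  [ -35   -10  9      4 ]
  [ -30    -6  3    -18 ]
Add 35 times R1 to R2.
  [   1   3/20  0  21/20 ]
  [   0  -19/4  9  163/4 ]
  [ -30     -6  3    -18 ]
Add 30 times R1 to R3.
  [ 1   3/20  0  21/20 ]
  [ 0  -19/4  9  163/4 ]
  [ 0   -3/2  3   27/2 ]
Multiply R2 by -4/19.
  [ 1  3/20       0    21/20 ]
  [ 0     1  -36/19  -163/19 ]
  [ 0  -3/2       3     27/2 ]
Add 3/2 times R2 to R3.
  [ 1  3/20       0    21/20 ]
  [ 0     1  -36/19  -163/19 ]
  [ 0     0    3/19    12/19 ]
Multiply R3 by 19/3.
  [ 1  3/20       0    21/20 ]
  [ 0     1  -36/19  -163/19 ]
  [ 0     0       1        4 ]
Add 36/19 times R3 to R2.
  [ 1  3/20  0  21/20 ]
  [ 0     1  0     -1 ]
  [ 0     0  1      4 ]
Subtract 3/20 times R2 from R1.
  [ 1  0  0  6/5 ]
  [ 0  1  0   -1 ]
  [ 0  0  1    4 ]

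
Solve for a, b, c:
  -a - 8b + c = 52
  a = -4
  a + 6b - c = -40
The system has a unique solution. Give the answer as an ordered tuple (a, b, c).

(-4, -6, 0)

Form the augmented matrix and row-reduce:
  [ -1  -8   1  |   52 ]
  [  1   0   0  |   -4 ]
  [  1   6  -1  |  -40 ]
Multiply r1 by -1.
  [ 1  8  -1  |  -52 ]
  [ 1  0   0  |   -4 ]
  [ 1  6  -1  |  -40 ]
Subtract r1 from r2.
  [ 1   8  -1  |  -52 ]
  [ 0  -8   1  |   48 ]
  [ 1   6  -1  |  -40 ]
Subtract r1 from r3.
  [ 1   8  -1  |  -52 ]
  [ 0  -8   1  |   48 ]
  [ 0  -2   0  |   12 ]
Multiply r2 by -1/8.
  [ 1   8    -1  |  -52 ]
  [ 0   1  -1/8  |   -6 ]
  [ 0  -2     0  |   12 ]
Add 2 times r2 to r3.
  [ 1  8    -1  |  -52 ]
  [ 0  1  -1/8  |   -6 ]
  [ 0  0  -1/4  |    0 ]
Multiply r3 by -4.
  [ 1  8    -1  |  -52 ]
  [ 0  1  -1/8  |   -6 ]
  [ 0  0     1  |    0 ]
Add 1/8 times r3 to r2.
  [ 1  8  -1  |  -52 ]
  [ 0  1   0  |   -6 ]
  [ 0  0   1  |    0 ]
Add r3 to r1.
  [ 1  8  0  |  -52 ]
  [ 0  1  0  |   -6 ]
  [ 0  0  1  |    0 ]
Subtract 8 times r2 from r1.
  [ 1  0  0  |  -4 ]
  [ 0  1  0  |  -6 ]
  [ 0  0  1  |   0 ]
Reading off the last column: a = -4, b = -6, c = 0.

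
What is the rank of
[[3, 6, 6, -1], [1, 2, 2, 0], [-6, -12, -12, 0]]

Multiply ρ1 by 1/3.
  [  1    2    2  -1/3 ]
  [  1    2    2     0 ]
  [ -6  -12  -12     0 ]
Subtract ρ1 from ρ2.
  [  1    2    2  -1/3 ]
  [  0    0    0   1/3 ]
  [ -6  -12  -12     0 ]
Add 6 times ρ1 to ρ3.
  [ 1  2  2  -1/3 ]
  [ 0  0  0   1/3 ]
  [ 0  0  0    -2 ]
Multiply ρ2 by 3.
  [ 1  2  2  -1/3 ]
  [ 0  0  0     1 ]
  [ 0  0  0    -2 ]
Add 2 times ρ2 to ρ3.
  [ 1  2  2  -1/3 ]
  [ 0  0  0     1 ]
  [ 0  0  0     0 ]
Add 1/3 times ρ2 to ρ1.
  [ 1  2  2  0 ]
  [ 0  0  0  1 ]
  [ 0  0  0  0 ]
The reduced form has 2 nonzero rows.

rank = 2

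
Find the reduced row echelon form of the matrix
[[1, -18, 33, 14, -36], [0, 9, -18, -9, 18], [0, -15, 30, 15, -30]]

ρ2 → 1/9·ρ2
  [ 1  -18  33  14  -36 ]
  [ 0    1  -2  -1    2 ]
  [ 0  -15  30  15  -30 ]
ρ3 → ρ3 + 15·ρ2
  [ 1  -18  33  14  -36 ]
  [ 0    1  -2  -1    2 ]
  [ 0    0   0   0    0 ]
ρ1 → ρ1 + 18·ρ2
  [ 1  0  -3  -4  0 ]
  [ 0  1  -2  -1  2 ]
  [ 0  0   0   0  0 ]

[[1, 0, -3, -4, 0], [0, 1, -2, -1, 2], [0, 0, 0, 0, 0]]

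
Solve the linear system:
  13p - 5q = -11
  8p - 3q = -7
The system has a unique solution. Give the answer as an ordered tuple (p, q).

Form the augmented matrix and row-reduce:
  [ 13  -5  |  -11 ]
  [  8  -3  |   -7 ]
R1 ← 1/13·R1
  [ 1  -5/13  |  -11/13 ]
  [ 8     -3  |      -7 ]
R2 ← R2 − 8·R1
  [ 1  -5/13  |  -11/13 ]
  [ 0   1/13  |   -3/13 ]
R2 ← 13·R2
  [ 1  -5/13  |  -11/13 ]
  [ 0      1  |      -3 ]
R1 ← R1 + 5/13·R2
  [ 1  0  |  -2 ]
  [ 0  1  |  -3 ]
Reading off the last column: p = -2, q = -3.

(-2, -3)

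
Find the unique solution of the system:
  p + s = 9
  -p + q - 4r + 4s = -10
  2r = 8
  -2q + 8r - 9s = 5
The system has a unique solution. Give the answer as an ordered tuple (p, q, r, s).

(6, 0, 4, 3)

Form the augmented matrix and row-reduce:
  [  1   0   0   1  |    9 ]
  [ -1   1  -4   4  |  -10 ]
  [  0   0   2   0  |    8 ]
  [  0  -2   8  -9  |    5 ]
Add ρ1 to ρ2.
  [ 1   0   0   1  |   9 ]
  [ 0   1  -4   5  |  -1 ]
  [ 0   0   2   0  |   8 ]
  [ 0  -2   8  -9  |   5 ]
Add 2 times ρ2 to ρ4.
  [ 1  0   0  1  |   9 ]
  [ 0  1  -4  5  |  -1 ]
  [ 0  0   2  0  |   8 ]
  [ 0  0   0  1  |   3 ]
Multiply ρ3 by 1/2.
  [ 1  0   0  1  |   9 ]
  [ 0  1  -4  5  |  -1 ]
  [ 0  0   1  0  |   4 ]
  [ 0  0   0  1  |   3 ]
Subtract 5 times ρ4 from ρ2.
  [ 1  0   0  1  |    9 ]
  [ 0  1  -4  0  |  -16 ]
  [ 0  0   1  0  |    4 ]
  [ 0  0   0  1  |    3 ]
Subtract ρ4 from ρ1.
  [ 1  0   0  0  |    6 ]
  [ 0  1  -4  0  |  -16 ]
  [ 0  0   1  0  |    4 ]
  [ 0  0   0  1  |    3 ]
Add 4 times ρ3 to ρ2.
  [ 1  0  0  0  |  6 ]
  [ 0  1  0  0  |  0 ]
  [ 0  0  1  0  |  4 ]
  [ 0  0  0  1  |  3 ]
Reading off the last column: p = 6, q = 0, r = 4, s = 3.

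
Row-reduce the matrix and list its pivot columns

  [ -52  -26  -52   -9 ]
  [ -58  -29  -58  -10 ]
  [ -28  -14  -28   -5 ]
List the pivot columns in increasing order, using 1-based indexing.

Multiply r1 by -1/52.
  [   1  1/2    1  9/52 ]
  [ -58  -29  -58   -10 ]
  [ -28  -14  -28    -5 ]
Add 58 times r1 to r2.
  [   1  1/2    1  9/52 ]
  [   0    0    0  1/26 ]
  [ -28  -14  -28    -5 ]
Add 28 times r1 to r3.
  [ 1  1/2  1   9/52 ]
  [ 0    0  0   1/26 ]
  [ 0    0  0  -2/13 ]
Multiply r2 by 26.
  [ 1  1/2  1   9/52 ]
  [ 0    0  0      1 ]
  [ 0    0  0  -2/13 ]
Add 2/13 times r2 to r3.
  [ 1  1/2  1  9/52 ]
  [ 0    0  0     1 ]
  [ 0    0  0     0 ]
Subtract 9/52 times r2 from r1.
  [ 1  1/2  1  0 ]
  [ 0    0  0  1 ]
  [ 0    0  0  0 ]
Pivot columns are the columns containing a leading 1.

1, 4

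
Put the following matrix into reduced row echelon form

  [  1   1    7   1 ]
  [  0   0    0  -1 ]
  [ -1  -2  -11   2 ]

R3 := R3 + R1
  [ 1   1   7   1 ]
  [ 0   0   0  -1 ]
  [ 0  -1  -4   3 ]
R2 ↔ R3
  [ 1   1   7   1 ]
  [ 0  -1  -4   3 ]
  [ 0   0   0  -1 ]
R2 := -1·R2
  [ 1  1  7   1 ]
  [ 0  1  4  -3 ]
  [ 0  0  0  -1 ]
R3 := -1·R3
  [ 1  1  7   1 ]
  [ 0  1  4  -3 ]
  [ 0  0  0   1 ]
R2 := R2 + 3·R3
  [ 1  1  7  1 ]
  [ 0  1  4  0 ]
  [ 0  0  0  1 ]
R1 := R1 − R3
  [ 1  1  7  0 ]
  [ 0  1  4  0 ]
  [ 0  0  0  1 ]
R1 := R1 − R2
  [ 1  0  3  0 ]
  [ 0  1  4  0 ]
  [ 0  0  0  1 ]

[[1, 0, 3, 0], [0, 1, 4, 0], [0, 0, 0, 1]]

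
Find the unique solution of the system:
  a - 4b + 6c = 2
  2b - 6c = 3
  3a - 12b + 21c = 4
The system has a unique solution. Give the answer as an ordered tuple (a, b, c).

(4, -1/2, -2/3)

Form the augmented matrix and row-reduce:
  [ 1   -4   6  |  2 ]
  [ 0    2  -6  |  3 ]
  [ 3  -12  21  |  4 ]
Subtract 3 times ρ1 from ρ3.
  [ 1  -4   6  |   2 ]
  [ 0   2  -6  |   3 ]
  [ 0   0   3  |  -2 ]
Multiply ρ2 by 1/2.
  [ 1  -4   6  |    2 ]
  [ 0   1  -3  |  3/2 ]
  [ 0   0   3  |   -2 ]
Multiply ρ3 by 1/3.
  [ 1  -4   6  |     2 ]
  [ 0   1  -3  |   3/2 ]
  [ 0   0   1  |  -2/3 ]
Add 3 times ρ3 to ρ2.
  [ 1  -4  6  |     2 ]
  [ 0   1  0  |  -1/2 ]
  [ 0   0  1  |  -2/3 ]
Subtract 6 times ρ3 from ρ1.
  [ 1  -4  0  |     6 ]
  [ 0   1  0  |  -1/2 ]
  [ 0   0  1  |  -2/3 ]
Add 4 times ρ2 to ρ1.
  [ 1  0  0  |     4 ]
  [ 0  1  0  |  -1/2 ]
  [ 0  0  1  |  -2/3 ]
Reading off the last column: a = 4, b = -1/2, c = -2/3.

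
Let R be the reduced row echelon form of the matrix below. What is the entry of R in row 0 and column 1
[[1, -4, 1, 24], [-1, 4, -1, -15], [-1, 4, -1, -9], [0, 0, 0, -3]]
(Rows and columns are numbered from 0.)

-4

R2 -> R2 + R1
  [  1  -4   1  24 ]
  [  0   0   0   9 ]
  [ -1   4  -1  -9 ]
  [  0   0   0  -3 ]
R3 -> R3 + R1
  [ 1  -4  1  24 ]
  [ 0   0  0   9 ]
  [ 0   0  0  15 ]
  [ 0   0  0  -3 ]
R2 -> 1/9·R2
  [ 1  -4  1  24 ]
  [ 0   0  0   1 ]
  [ 0   0  0  15 ]
  [ 0   0  0  -3 ]
R3 -> R3 − 15·R2
  [ 1  -4  1  24 ]
  [ 0   0  0   1 ]
  [ 0   0  0   0 ]
  [ 0   0  0  -3 ]
R4 -> R4 + 3·R2
  [ 1  -4  1  24 ]
  [ 0   0  0   1 ]
  [ 0   0  0   0 ]
  [ 0   0  0   0 ]
R1 -> R1 − 24·R2
  [ 1  -4  1  0 ]
  [ 0   0  0  1 ]
  [ 0   0  0  0 ]
  [ 0   0  0  0 ]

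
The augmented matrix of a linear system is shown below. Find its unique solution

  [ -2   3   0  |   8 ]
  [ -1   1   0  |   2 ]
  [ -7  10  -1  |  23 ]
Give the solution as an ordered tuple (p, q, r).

(2, 4, 3)

ρ1 ← -1/2·ρ1
  [  1  -3/2   0  |  -4 ]
  [ -1     1   0  |   2 ]
  [ -7    10  -1  |  23 ]
ρ2 ← ρ2 + ρ1
  [  1  -3/2   0  |  -4 ]
  [  0  -1/2   0  |  -2 ]
  [ -7    10  -1  |  23 ]
ρ3 ← ρ3 + 7·ρ1
  [ 1  -3/2   0  |  -4 ]
  [ 0  -1/2   0  |  -2 ]
  [ 0  -1/2  -1  |  -5 ]
ρ2 ← -2·ρ2
  [ 1  -3/2   0  |  -4 ]
  [ 0     1   0  |   4 ]
  [ 0  -1/2  -1  |  -5 ]
ρ3 ← ρ3 + 1/2·ρ2
  [ 1  -3/2   0  |  -4 ]
  [ 0     1   0  |   4 ]
  [ 0     0  -1  |  -3 ]
ρ3 ← -1·ρ3
  [ 1  -3/2  0  |  -4 ]
  [ 0     1  0  |   4 ]
  [ 0     0  1  |   3 ]
ρ1 ← ρ1 + 3/2·ρ2
  [ 1  0  0  |  2 ]
  [ 0  1  0  |  4 ]
  [ 0  0  1  |  3 ]
Reading off the last column: p = 2, q = 4, r = 3.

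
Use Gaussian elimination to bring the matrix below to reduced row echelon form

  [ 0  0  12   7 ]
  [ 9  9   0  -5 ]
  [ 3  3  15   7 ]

ρ1 <-> ρ2
  [ 9  9   0  -5 ]
  [ 0  0  12   7 ]
  [ 3  3  15   7 ]
ρ1 → 1/9·ρ1
  [ 1  1   0  -5/9 ]
  [ 0  0  12     7 ]
  [ 3  3  15     7 ]
ρ3 → ρ3 − 3·ρ1
  [ 1  1   0  -5/9 ]
  [ 0  0  12     7 ]
  [ 0  0  15  26/3 ]
ρ2 → 1/12·ρ2
  [ 1  1   0  -5/9 ]
  [ 0  0   1  7/12 ]
  [ 0  0  15  26/3 ]
ρ3 → ρ3 − 15·ρ2
  [ 1  1  0   -5/9 ]
  [ 0  0  1   7/12 ]
  [ 0  0  0  -1/12 ]
ρ3 → -12·ρ3
  [ 1  1  0  -5/9 ]
  [ 0  0  1  7/12 ]
  [ 0  0  0     1 ]
ρ2 → ρ2 − 7/12·ρ3
  [ 1  1  0  -5/9 ]
  [ 0  0  1     0 ]
  [ 0  0  0     1 ]
ρ1 → ρ1 + 5/9·ρ3
  [ 1  1  0  0 ]
  [ 0  0  1  0 ]
  [ 0  0  0  1 ]

[[1, 1, 0, 0], [0, 0, 1, 0], [0, 0, 0, 1]]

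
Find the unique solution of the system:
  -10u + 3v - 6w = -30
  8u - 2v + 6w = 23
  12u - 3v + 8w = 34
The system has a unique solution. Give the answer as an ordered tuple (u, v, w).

Form the augmented matrix and row-reduce:
  [ -10   3  -6  |  -30 ]
  [   8  -2   6  |   23 ]
  [  12  -3   8  |   34 ]
Multiply R1 by -1/10.
Subtract 8 times R1 from R2.
Subtract 12 times R1 from R3.
Multiply R2 by 5/2.
Subtract 3/5 times R2 from R3.
Multiply R3 by -1.
Subtract 3 times R3 from R2.
Subtract 3/5 times R3 from R1.
Add 3/10 times R2 to R1.
Reading off the last column: u = 3/2, v = -4, w = 1/2.

(3/2, -4, 1/2)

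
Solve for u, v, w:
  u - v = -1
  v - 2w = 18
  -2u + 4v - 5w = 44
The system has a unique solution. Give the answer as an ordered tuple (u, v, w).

Form the augmented matrix and row-reduce:
  [  1  -1   0  |  -1 ]
  [  0   1  -2  |  18 ]
  [ -2   4  -5  |  44 ]
R3 → R3 + 2·R1
  [ 1  -1   0  |  -1 ]
  [ 0   1  -2  |  18 ]
  [ 0   2  -5  |  42 ]
R3 → R3 − 2·R2
  [ 1  -1   0  |  -1 ]
  [ 0   1  -2  |  18 ]
  [ 0   0  -1  |   6 ]
R3 → -1·R3
  [ 1  -1   0  |  -1 ]
  [ 0   1  -2  |  18 ]
  [ 0   0   1  |  -6 ]
R2 → R2 + 2·R3
  [ 1  -1  0  |  -1 ]
  [ 0   1  0  |   6 ]
  [ 0   0  1  |  -6 ]
R1 → R1 + R2
  [ 1  0  0  |   5 ]
  [ 0  1  0  |   6 ]
  [ 0  0  1  |  -6 ]
Reading off the last column: u = 5, v = 6, w = -6.

(5, 6, -6)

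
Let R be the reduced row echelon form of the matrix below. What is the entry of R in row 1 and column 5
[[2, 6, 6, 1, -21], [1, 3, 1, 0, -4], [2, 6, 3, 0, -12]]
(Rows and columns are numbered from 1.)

0

R1 ← 1/2·R1
R2 ← R2 − R1
R3 ← R3 − 2·R1
R2 ← -1/2·R2
R3 ← R3 + 3·R2
R3 ← -4·R3
R2 ← R2 − 1/4·R3
R1 ← R1 − 1/2·R3
R1 ← R1 − 3·R2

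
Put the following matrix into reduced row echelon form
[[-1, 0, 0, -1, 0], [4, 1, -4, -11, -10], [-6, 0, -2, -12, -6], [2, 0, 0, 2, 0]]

Multiply R1 by -1.
  [  1  0   0    1    0 ]
  [  4  1  -4  -11  -10 ]
  [ -6  0  -2  -12   -6 ]
  [  2  0   0    2    0 ]
Subtract 4 times R1 from R2.
  [  1  0   0    1    0 ]
  [  0  1  -4  -15  -10 ]
  [ -6  0  -2  -12   -6 ]
  [  2  0   0    2    0 ]
Add 6 times R1 to R3.
  [ 1  0   0    1    0 ]
  [ 0  1  -4  -15  -10 ]
  [ 0  0  -2   -6   -6 ]
  [ 2  0   0    2    0 ]
Subtract 2 times R1 from R4.
  [ 1  0   0    1    0 ]
  [ 0  1  -4  -15  -10 ]
  [ 0  0  -2   -6   -6 ]
  [ 0  0   0    0    0 ]
Multiply R3 by -1/2.
  [ 1  0   0    1    0 ]
  [ 0  1  -4  -15  -10 ]
  [ 0  0   1    3    3 ]
  [ 0  0   0    0    0 ]
Add 4 times R3 to R2.
  [ 1  0  0   1  0 ]
  [ 0  1  0  -3  2 ]
  [ 0  0  1   3  3 ]
  [ 0  0  0   0  0 ]

[[1, 0, 0, 1, 0], [0, 1, 0, -3, 2], [0, 0, 1, 3, 3], [0, 0, 0, 0, 0]]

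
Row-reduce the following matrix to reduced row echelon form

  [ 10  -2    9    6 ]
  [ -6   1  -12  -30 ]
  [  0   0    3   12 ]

R1 := 1/10·R1
  [  1  -1/5  9/10  3/5 ]
  [ -6     1   -12  -30 ]
  [  0     0     3   12 ]
R2 := R2 + 6·R1
  [ 1  -1/5   9/10     3/5 ]
  [ 0  -1/5  -33/5  -132/5 ]
  [ 0     0      3      12 ]
R2 := -5·R2
  [ 1  -1/5  9/10  3/5 ]
  [ 0     1    33  132 ]
  [ 0     0     3   12 ]
R3 := 1/3·R3
  [ 1  -1/5  9/10  3/5 ]
  [ 0     1    33  132 ]
  [ 0     0     1    4 ]
R2 := R2 − 33·R3
  [ 1  -1/5  9/10  3/5 ]
  [ 0     1     0    0 ]
  [ 0     0     1    4 ]
R1 := R1 − 9/10·R3
  [ 1  -1/5  0  -3 ]
  [ 0     1  0   0 ]
  [ 0     0  1   4 ]
R1 := R1 + 1/5·R2
  [ 1  0  0  -3 ]
  [ 0  1  0   0 ]
  [ 0  0  1   4 ]

[[1, 0, 0, -3], [0, 1, 0, 0], [0, 0, 1, 4]]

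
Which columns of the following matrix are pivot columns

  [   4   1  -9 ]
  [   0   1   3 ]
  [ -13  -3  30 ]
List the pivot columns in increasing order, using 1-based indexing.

R1 → 1/4·R1
  [   1  1/4  -9/4 ]
  [   0    1     3 ]
  [ -13   -3    30 ]
R3 → R3 + 13·R1
  [ 1  1/4  -9/4 ]
  [ 0    1     3 ]
  [ 0  1/4   3/4 ]
R3 → R3 − 1/4·R2
  [ 1  1/4  -9/4 ]
  [ 0    1     3 ]
  [ 0    0     0 ]
R1 → R1 − 1/4·R2
  [ 1  0  -3 ]
  [ 0  1   3 ]
  [ 0  0   0 ]
Pivot columns are the columns containing a leading 1.

1, 2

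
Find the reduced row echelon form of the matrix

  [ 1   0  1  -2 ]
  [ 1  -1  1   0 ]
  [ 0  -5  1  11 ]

[[1, 0, 0, -3], [0, 1, 0, -2], [0, 0, 1, 1]]

R2 → R2 − R1
  [ 1   0  1  -2 ]
  [ 0  -1  0   2 ]
  [ 0  -5  1  11 ]
R2 → -1·R2
  [ 1   0  1  -2 ]
  [ 0   1  0  -2 ]
  [ 0  -5  1  11 ]
R3 → R3 + 5·R2
  [ 1  0  1  -2 ]
  [ 0  1  0  -2 ]
  [ 0  0  1   1 ]
R1 → R1 − R3
  [ 1  0  0  -3 ]
  [ 0  1  0  -2 ]
  [ 0  0  1   1 ]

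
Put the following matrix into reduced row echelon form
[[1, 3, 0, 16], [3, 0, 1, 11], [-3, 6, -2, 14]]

[[1, 0, 0, 4], [0, 1, 0, 4], [0, 0, 1, -1]]

r2 → r2 − 3·r1
r3 → r3 + 3·r1
r2 → -1/9·r2
r3 → r3 − 15·r2
r3 → -3·r3
r2 → r2 + 1/9·r3
r1 → r1 − 3·r2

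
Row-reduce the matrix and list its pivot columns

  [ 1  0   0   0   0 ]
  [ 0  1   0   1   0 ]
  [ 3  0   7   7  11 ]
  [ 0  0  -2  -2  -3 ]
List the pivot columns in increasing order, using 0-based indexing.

ρ3 → ρ3 − 3·ρ1
  [ 1  0   0   0   0 ]
  [ 0  1   0   1   0 ]
  [ 0  0   7   7  11 ]
  [ 0  0  -2  -2  -3 ]
ρ3 → 1/7·ρ3
  [ 1  0   0   0     0 ]
  [ 0  1   0   1     0 ]
  [ 0  0   1   1  11/7 ]
  [ 0  0  -2  -2    -3 ]
ρ4 → ρ4 + 2·ρ3
  [ 1  0  0  0     0 ]
  [ 0  1  0  1     0 ]
  [ 0  0  1  1  11/7 ]
  [ 0  0  0  0   1/7 ]
ρ4 → 7·ρ4
  [ 1  0  0  0     0 ]
  [ 0  1  0  1     0 ]
  [ 0  0  1  1  11/7 ]
  [ 0  0  0  0     1 ]
ρ3 → ρ3 − 11/7·ρ4
  [ 1  0  0  0  0 ]
  [ 0  1  0  1  0 ]
  [ 0  0  1  1  0 ]
  [ 0  0  0  0  1 ]
Pivot columns are the columns containing a leading 1.

0, 1, 2, 4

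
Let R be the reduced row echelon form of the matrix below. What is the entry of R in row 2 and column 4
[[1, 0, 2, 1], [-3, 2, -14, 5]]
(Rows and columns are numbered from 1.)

4

Add 3 times ρ1 to ρ2.
Multiply ρ2 by 1/2.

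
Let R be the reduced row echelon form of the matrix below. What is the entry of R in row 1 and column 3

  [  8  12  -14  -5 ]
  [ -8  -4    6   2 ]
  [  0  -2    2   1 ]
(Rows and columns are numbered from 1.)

R1 := 1/8·R1
R2 := R2 + 8·R1
R2 := 1/8·R2
R3 := R3 + 2·R2
R3 := 4·R3
R2 := R2 + 3/8·R3
R1 := R1 + 5/8·R3
R1 := R1 − 3/2·R2

-1/4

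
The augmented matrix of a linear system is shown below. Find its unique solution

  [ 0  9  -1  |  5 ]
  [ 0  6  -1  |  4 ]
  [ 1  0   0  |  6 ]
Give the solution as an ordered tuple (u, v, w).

(6, 1/3, -2)

R1 <-> R3
  [ 1  0   0  |  6 ]
  [ 0  6  -1  |  4 ]
  [ 0  9  -1  |  5 ]
R2 ← 1/6·R2
  [ 1  0     0  |    6 ]
  [ 0  1  -1/6  |  2/3 ]
  [ 0  9    -1  |    5 ]
R3 ← R3 − 9·R2
  [ 1  0     0  |    6 ]
  [ 0  1  -1/6  |  2/3 ]
  [ 0  0   1/2  |   -1 ]
R3 ← 2·R3
  [ 1  0     0  |    6 ]
  [ 0  1  -1/6  |  2/3 ]
  [ 0  0     1  |   -2 ]
R2 ← R2 + 1/6·R3
  [ 1  0  0  |    6 ]
  [ 0  1  0  |  1/3 ]
  [ 0  0  1  |   -2 ]
Reading off the last column: u = 6, v = 1/3, w = -2.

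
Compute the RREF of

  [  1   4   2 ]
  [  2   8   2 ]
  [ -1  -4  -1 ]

R2 := R2 − 2·R1
  [  1   4   2 ]
  [  0   0  -2 ]
  [ -1  -4  -1 ]
R3 := R3 + R1
  [ 1  4   2 ]
  [ 0  0  -2 ]
  [ 0  0   1 ]
R2 := -1/2·R2
  [ 1  4  2 ]
  [ 0  0  1 ]
  [ 0  0  1 ]
R3 := R3 − R2
  [ 1  4  2 ]
  [ 0  0  1 ]
  [ 0  0  0 ]
R1 := R1 − 2·R2
  [ 1  4  0 ]
  [ 0  0  1 ]
  [ 0  0  0 ]

[[1, 4, 0], [0, 0, 1], [0, 0, 0]]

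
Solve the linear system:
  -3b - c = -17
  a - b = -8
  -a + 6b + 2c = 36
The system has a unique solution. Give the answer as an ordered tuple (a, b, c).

(-2, 6, -1)

Form the augmented matrix and row-reduce:
  [  0  -3  -1  |  -17 ]
  [  1  -1   0  |   -8 ]
  [ -1   6   2  |   36 ]
ρ1 ↔ ρ2
  [  1  -1   0  |   -8 ]
  [  0  -3  -1  |  -17 ]
  [ -1   6   2  |   36 ]
ρ3 ← ρ3 + ρ1
  [ 1  -1   0  |   -8 ]
  [ 0  -3  -1  |  -17 ]
  [ 0   5   2  |   28 ]
ρ2 ← -1/3·ρ2
  [ 1  -1    0  |    -8 ]
  [ 0   1  1/3  |  17/3 ]
  [ 0   5    2  |    28 ]
ρ3 ← ρ3 − 5·ρ2
  [ 1  -1    0  |    -8 ]
  [ 0   1  1/3  |  17/3 ]
  [ 0   0  1/3  |  -1/3 ]
ρ3 ← 3·ρ3
  [ 1  -1    0  |    -8 ]
  [ 0   1  1/3  |  17/3 ]
  [ 0   0    1  |    -1 ]
ρ2 ← ρ2 − 1/3·ρ3
  [ 1  -1  0  |  -8 ]
  [ 0   1  0  |   6 ]
  [ 0   0  1  |  -1 ]
ρ1 ← ρ1 + ρ2
  [ 1  0  0  |  -2 ]
  [ 0  1  0  |   6 ]
  [ 0  0  1  |  -1 ]
Reading off the last column: a = -2, b = 6, c = -1.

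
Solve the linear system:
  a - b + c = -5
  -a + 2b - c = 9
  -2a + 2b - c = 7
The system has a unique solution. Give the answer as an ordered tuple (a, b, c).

(2, 4, -3)

Form the augmented matrix and row-reduce:
  [  1  -1   1  |  -5 ]
  [ -1   2  -1  |   9 ]
  [ -2   2  -1  |   7 ]
r2 -> r2 + r1
  [  1  -1   1  |  -5 ]
  [  0   1   0  |   4 ]
  [ -2   2  -1  |   7 ]
r3 -> r3 + 2·r1
  [ 1  -1  1  |  -5 ]
  [ 0   1  0  |   4 ]
  [ 0   0  1  |  -3 ]
r1 -> r1 − r3
  [ 1  -1  0  |  -2 ]
  [ 0   1  0  |   4 ]
  [ 0   0  1  |  -3 ]
r1 -> r1 + r2
  [ 1  0  0  |   2 ]
  [ 0  1  0  |   4 ]
  [ 0  0  1  |  -3 ]
Reading off the last column: a = 2, b = 4, c = -3.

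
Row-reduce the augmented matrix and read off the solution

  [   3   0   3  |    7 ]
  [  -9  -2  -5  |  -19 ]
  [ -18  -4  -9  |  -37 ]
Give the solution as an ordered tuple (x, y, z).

(4/3, 1, 1)

R1 ← 1/3·R1
  [   1   0   1  |  7/3 ]
  [  -9  -2  -5  |  -19 ]
  [ -18  -4  -9  |  -37 ]
R2 ← R2 + 9·R1
  [   1   0   1  |  7/3 ]
  [   0  -2   4  |    2 ]
  [ -18  -4  -9  |  -37 ]
R3 ← R3 + 18·R1
  [ 1   0  1  |  7/3 ]
  [ 0  -2  4  |    2 ]
  [ 0  -4  9  |    5 ]
R2 ← -1/2·R2
  [ 1   0   1  |  7/3 ]
  [ 0   1  -2  |   -1 ]
  [ 0  -4   9  |    5 ]
R3 ← R3 + 4·R2
  [ 1  0   1  |  7/3 ]
  [ 0  1  -2  |   -1 ]
  [ 0  0   1  |    1 ]
R2 ← R2 + 2·R3
  [ 1  0  1  |  7/3 ]
  [ 0  1  0  |    1 ]
  [ 0  0  1  |    1 ]
R1 ← R1 − R3
  [ 1  0  0  |  4/3 ]
  [ 0  1  0  |    1 ]
  [ 0  0  1  |    1 ]
Reading off the last column: x = 4/3, y = 1, z = 1.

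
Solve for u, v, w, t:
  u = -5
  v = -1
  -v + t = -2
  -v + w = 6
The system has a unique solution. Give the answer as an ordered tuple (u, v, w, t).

(-5, -1, 5, -3)

Form the augmented matrix and row-reduce:
  [ 1   0  0  0  |  -5 ]
  [ 0   1  0  0  |  -1 ]
  [ 0  -1  0  1  |  -2 ]
  [ 0  -1  1  0  |   6 ]
Add ρ2 to ρ3.
  [ 1   0  0  0  |  -5 ]
  [ 0   1  0  0  |  -1 ]
  [ 0   0  0  1  |  -3 ]
  [ 0  -1  1  0  |   6 ]
Add ρ2 to ρ4.
  [ 1  0  0  0  |  -5 ]
  [ 0  1  0  0  |  -1 ]
  [ 0  0  0  1  |  -3 ]
  [ 0  0  1  0  |   5 ]
Swap ρ3 and ρ4.
  [ 1  0  0  0  |  -5 ]
  [ 0  1  0  0  |  -1 ]
  [ 0  0  1  0  |   5 ]
  [ 0  0  0  1  |  -3 ]
Reading off the last column: u = -5, v = -1, w = 5, t = -3.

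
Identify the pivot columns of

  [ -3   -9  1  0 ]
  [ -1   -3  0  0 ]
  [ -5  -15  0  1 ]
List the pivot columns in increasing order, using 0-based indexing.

0, 2, 3

Multiply R1 by -1/3.
  [  1    3  -1/3  0 ]
  [ -1   -3     0  0 ]
  [ -5  -15     0  1 ]
Add R1 to R2.
  [  1    3  -1/3  0 ]
  [  0    0  -1/3  0 ]
  [ -5  -15     0  1 ]
Add 5 times R1 to R3.
  [ 1  3  -1/3  0 ]
  [ 0  0  -1/3  0 ]
  [ 0  0  -5/3  1 ]
Multiply R2 by -3.
  [ 1  3  -1/3  0 ]
  [ 0  0     1  0 ]
  [ 0  0  -5/3  1 ]
Add 5/3 times R2 to R3.
  [ 1  3  -1/3  0 ]
  [ 0  0     1  0 ]
  [ 0  0     0  1 ]
Add 1/3 times R2 to R1.
  [ 1  3  0  0 ]
  [ 0  0  1  0 ]
  [ 0  0  0  1 ]
Pivot columns are the columns containing a leading 1.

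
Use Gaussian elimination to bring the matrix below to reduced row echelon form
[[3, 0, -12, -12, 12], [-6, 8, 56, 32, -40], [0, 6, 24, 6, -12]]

[[1, 0, -4, -4, 4], [0, 1, 4, 1, -2], [0, 0, 0, 0, 0]]

R1 ← 1/3·R1
  [  1  0  -4  -4    4 ]
  [ -6  8  56  32  -40 ]
  [  0  6  24   6  -12 ]
R2 ← R2 + 6·R1
  [ 1  0  -4  -4    4 ]
  [ 0  8  32   8  -16 ]
  [ 0  6  24   6  -12 ]
R2 ← 1/8·R2
  [ 1  0  -4  -4    4 ]
  [ 0  1   4   1   -2 ]
  [ 0  6  24   6  -12 ]
R3 ← R3 − 6·R2
  [ 1  0  -4  -4   4 ]
  [ 0  1   4   1  -2 ]
  [ 0  0   0   0   0 ]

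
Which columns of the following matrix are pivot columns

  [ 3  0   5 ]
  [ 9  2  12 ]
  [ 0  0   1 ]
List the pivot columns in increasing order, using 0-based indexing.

0, 1, 2

r1 → 1/3·r1
  [ 1  0  5/3 ]
  [ 9  2   12 ]
  [ 0  0    1 ]
r2 → r2 − 9·r1
  [ 1  0  5/3 ]
  [ 0  2   -3 ]
  [ 0  0    1 ]
r2 → 1/2·r2
  [ 1  0   5/3 ]
  [ 0  1  -3/2 ]
  [ 0  0     1 ]
r2 → r2 + 3/2·r3
  [ 1  0  5/3 ]
  [ 0  1    0 ]
  [ 0  0    1 ]
r1 → r1 − 5/3·r3
  [ 1  0  0 ]
  [ 0  1  0 ]
  [ 0  0  1 ]
Pivot columns are the columns containing a leading 1.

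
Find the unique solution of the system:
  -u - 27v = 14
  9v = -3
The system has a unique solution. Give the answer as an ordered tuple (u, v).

(-5, -1/3)

Form the augmented matrix and row-reduce:
  [ -1  -27  |  14 ]
  [  0    9  |  -3 ]
R1 ← -1·R1
  [ 1  27  |  -14 ]
  [ 0   9  |   -3 ]
R2 ← 1/9·R2
  [ 1  27  |   -14 ]
  [ 0   1  |  -1/3 ]
R1 ← R1 − 27·R2
  [ 1  0  |    -5 ]
  [ 0  1  |  -1/3 ]
Reading off the last column: u = -5, v = -1/3.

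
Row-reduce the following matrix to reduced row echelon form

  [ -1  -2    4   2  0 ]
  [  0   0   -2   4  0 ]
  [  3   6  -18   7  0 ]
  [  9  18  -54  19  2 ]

[[1, 2, 0, 0, 0], [0, 0, 1, 0, 0], [0, 0, 0, 1, 0], [0, 0, 0, 0, 1]]

Multiply R1 by -1.
Subtract 3 times R1 from R3.
Subtract 9 times R1 from R4.
Multiply R2 by -1/2.
Add 6 times R2 to R3.
Add 18 times R2 to R4.
Subtract R3 from R4.
Multiply R4 by 1/2.
Add 2 times R3 to R2.
Add 2 times R3 to R1.
Add 4 times R2 to R1.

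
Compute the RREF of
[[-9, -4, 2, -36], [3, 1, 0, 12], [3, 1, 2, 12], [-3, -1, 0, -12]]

r1 := -1/9·r1
  [  1  4/9  -2/9    4 ]
  [  3    1     0   12 ]
  [  3    1     2   12 ]
  [ -3   -1     0  -12 ]
r2 := r2 − 3·r1
  [  1   4/9  -2/9    4 ]
  [  0  -1/3   2/3    0 ]
  [  3     1     2   12 ]
  [ -3    -1     0  -12 ]
r3 := r3 − 3·r1
  [  1   4/9  -2/9    4 ]
  [  0  -1/3   2/3    0 ]
  [  0  -1/3   8/3    0 ]
  [ -3    -1     0  -12 ]
r4 := r4 + 3·r1
  [ 1   4/9  -2/9  4 ]
  [ 0  -1/3   2/3  0 ]
  [ 0  -1/3   8/3  0 ]
  [ 0   1/3  -2/3  0 ]
r2 := -3·r2
  [ 1   4/9  -2/9  4 ]
  [ 0     1    -2  0 ]
  [ 0  -1/3   8/3  0 ]
  [ 0   1/3  -2/3  0 ]
r3 := r3 + 1/3·r2
  [ 1  4/9  -2/9  4 ]
  [ 0    1    -2  0 ]
  [ 0    0     2  0 ]
  [ 0  1/3  -2/3  0 ]
r4 := r4 − 1/3·r2
  [ 1  4/9  -2/9  4 ]
  [ 0    1    -2  0 ]
  [ 0    0     2  0 ]
  [ 0    0     0  0 ]
r3 := 1/2·r3
  [ 1  4/9  -2/9  4 ]
  [ 0    1    -2  0 ]
  [ 0    0     1  0 ]
  [ 0    0     0  0 ]
r2 := r2 + 2·r3
  [ 1  4/9  -2/9  4 ]
  [ 0    1     0  0 ]
  [ 0    0     1  0 ]
  [ 0    0     0  0 ]
r1 := r1 + 2/9·r3
  [ 1  4/9  0  4 ]
  [ 0    1  0  0 ]
  [ 0    0  1  0 ]
  [ 0    0  0  0 ]
r1 := r1 − 4/9·r2
  [ 1  0  0  4 ]
  [ 0  1  0  0 ]
  [ 0  0  1  0 ]
  [ 0  0  0  0 ]

[[1, 0, 0, 4], [0, 1, 0, 0], [0, 0, 1, 0], [0, 0, 0, 0]]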